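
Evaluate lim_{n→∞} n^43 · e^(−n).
lim = 0

Exponentials with base > 1 dominate every fixed polynomial: for any fixed c, n^c / e^n → 0 as n → ∞ (e.g. by the ratio test, or since e^n grows faster than any power of n). Hence n^43 · e^(−n) = n^43 / e^n → 0.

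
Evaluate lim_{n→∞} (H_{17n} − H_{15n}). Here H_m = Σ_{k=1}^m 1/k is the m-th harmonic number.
lim = ln(17/15)

Euler-Maclaurin gives H_m = ln m + γ + 1/(2m) + O(1/m^2). The γ and O(1/m) terms cancel in the difference:
  H_{17n} − H_{15n} = ln(17n) − ln(15n) + O(1/n) = ln(17/15) + O(1/n).
Hence the limit is ln(17/15).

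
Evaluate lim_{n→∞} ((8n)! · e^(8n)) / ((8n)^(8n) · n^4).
lim = 0

Stirling: (8n)! ~ sqrt(2π·8n) · (8n/e)^(8n). Hence
  (8n)! · e^(8n) / (8n)^(8n) ~ sqrt(2π·8n).
Dividing by n^4: sqrt(2π·8n) / n^4 = sqrt(2π·8) · n^((1−8)/2), so the expression behaves like sqrt(2π·8) · n^((1−8)/2) → 0.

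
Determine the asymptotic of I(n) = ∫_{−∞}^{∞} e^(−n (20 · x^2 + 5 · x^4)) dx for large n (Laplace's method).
I(n) ~ sqrt(π/(20n))

φ(x) = 20 · x^2 + 5 · x^4 has its unique global minimum at x* = 0 (since φ'(x) = 40x + 20x^3 = 0 only at x = 0 for real x with both coefficients positive, and φ → ∞ as |x| → ∞). At x* = 0, φ(0) = 0 and φ''(0) = 40. Laplace's method then gives
  I(n) ~ sqrt(2π / (n · φ''(0))) · e^(−n φ(0)) = sqrt(2π / (40n)) = sqrt(π/(20n)).
The 5 · x^4 term contributes only at subleading order (an O(1/n) relative correction).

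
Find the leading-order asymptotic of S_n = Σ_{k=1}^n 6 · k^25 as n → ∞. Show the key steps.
S_n ~ 3 · n^26 / 13

By integral comparison (Euler-Maclaurin), Σ_{k=1}^n 6 · k^25 = 6 · ∫_0^n x^25 dx + O(n^25) = 6 · n^26/26 = 3 · n^26 / 13 + O(n^25). (Equivalently, Faulhaber's formula gives the same leading term.)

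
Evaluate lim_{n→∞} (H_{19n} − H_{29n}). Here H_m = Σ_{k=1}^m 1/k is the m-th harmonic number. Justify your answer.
lim = ln(19/29)

Euler-Maclaurin gives H_m = ln m + γ + 1/(2m) + O(1/m^2). The γ and O(1/m) terms cancel in the difference:
  H_{19n} − H_{29n} = ln(19n) − ln(29n) + O(1/n) = ln(19/29) + O(1/n).
Hence the limit is ln(19/29).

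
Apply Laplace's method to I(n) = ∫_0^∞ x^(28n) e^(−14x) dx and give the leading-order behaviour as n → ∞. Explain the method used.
I(n) ~ (sqrt(2π·28n) / 14) · (28n/(14e))^(28n)

Write the integrand as exp(28n ln x − 14x) and set f(x) = 28n ln x − 14x. Then f'(x) = 28n/x − 14 = 0 at x* = 28n/14, and f''(x*) = −28n/x*^2 = −14^2/(28n). Laplace's method (interior maximum) gives
  I(n) ~ e^(f(x*)) · sqrt(2π / |f''(x*)|)
        = exp(28n ln(28n/14) − 28n) · sqrt(2π · 28n / 14^2)
        = (28n/14)^(28n) e^(−28n) · sqrt(2π·28n) / 14
        = (sqrt(2π·28n) / 14) · (28n/(14e))^(28n).
This matches Γ(28n+1)/14^(28n+1) with Stirling applied to Γ.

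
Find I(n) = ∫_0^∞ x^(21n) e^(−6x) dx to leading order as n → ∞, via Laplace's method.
I(n) ~ (sqrt(2π·21n) / 6) · (21n/(6e))^(21n)

Write the integrand as exp(21n ln x − 6x) and set f(x) = 21n ln x − 6x. Then f'(x) = 21n/x − 6 = 0 at x* = 21n/6, and f''(x*) = −21n/x*^2 = −6^2/(21n). Laplace's method (interior maximum) gives
  I(n) ~ e^(f(x*)) · sqrt(2π / |f''(x*)|)
        = exp(21n ln(21n/6) − 21n) · sqrt(2π · 21n / 6^2)
        = (21n/6)^(21n) e^(−21n) · sqrt(2π·21n) / 6
        = (sqrt(2π·21n) / 6) · (21n/(6e))^(21n).
This matches Γ(21n+1)/6^(21n+1) with Stirling applied to Γ.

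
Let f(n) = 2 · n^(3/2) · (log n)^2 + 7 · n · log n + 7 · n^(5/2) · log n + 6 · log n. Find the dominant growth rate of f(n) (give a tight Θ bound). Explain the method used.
f(n) ∈ Θ(n^(5/2) · log n)

Compare the terms by growth order. For large n, n^a · (log n)^b dominates n^a' · (log n)^b' iff a > a', or (a = a' and b > b'). Ranking the 4 terms shows the dominant one is 7 · n^(5/2) · log n. Hence f(n) ∈ Θ(n^(5/2) · log n).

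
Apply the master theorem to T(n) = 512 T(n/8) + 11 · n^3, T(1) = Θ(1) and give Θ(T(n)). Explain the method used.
T(n) = Θ(n^3 log n)

log_8 512 = 3, and f(n) = 11 · n^3 = Θ(n^(log_8 512)). This is Case 2 of the master theorem: T(n) = Θ(f(n) · log n) = Θ(n^3 log n).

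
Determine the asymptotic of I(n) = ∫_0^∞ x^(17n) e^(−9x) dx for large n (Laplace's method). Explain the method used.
I(n) ~ (sqrt(2π·17n) / 9) · (17n/(9e))^(17n)

Write the integrand as exp(17n ln x − 9x) and set f(x) = 17n ln x − 9x. Then f'(x) = 17n/x − 9 = 0 at x* = 17n/9, and f''(x*) = −17n/x*^2 = −9^2/(17n). Laplace's method (interior maximum) gives
  I(n) ~ e^(f(x*)) · sqrt(2π / |f''(x*)|)
        = exp(17n ln(17n/9) − 17n) · sqrt(2π · 17n / 9^2)
        = (17n/9)^(17n) e^(−17n) · sqrt(2π·17n) / 9
        = (sqrt(2π·17n) / 9) · (17n/(9e))^(17n).
This matches Γ(17n+1)/9^(17n+1) with Stirling applied to Γ.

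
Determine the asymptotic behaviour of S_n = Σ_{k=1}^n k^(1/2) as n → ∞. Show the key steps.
S_n ~ (2/3) · n^(3/2)

Integral comparison: Σ_{k=1}^n k^(1/2) = ∫_0^n x^(1/2) dx + O(n^(1/2)). The integral is n^(1 + 1/2) / (1 + 1/2) = n^((1+2)/2) / ((1+2)/2) = (2/3) · n^(3/2).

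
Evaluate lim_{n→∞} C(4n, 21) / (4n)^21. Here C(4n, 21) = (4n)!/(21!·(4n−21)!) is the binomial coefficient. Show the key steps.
lim = 1/21! = 1/51090942171709440000

With N = 4n → ∞: C(N, 21) / N^21 = [N(N−1)…(N−20)] / (21! · N^21) = (1/21!) · 1 · (1 − 1/(4n)) · … · (1 − 20/(4n)). Each factor → 1 as N → ∞, so the limit is 1/21! = 1/51090942171709440000.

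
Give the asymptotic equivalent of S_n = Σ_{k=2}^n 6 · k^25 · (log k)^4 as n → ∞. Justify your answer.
S_n ~ 3 · n^26 · (log n)^4 / 13

By integral comparison, S_n = ∫_1^n 6 · x^25 · (log x)^4 dx + O(n^25 · (log n)^4). For the integral, the leading term of ∫_1^n x^25 (log x)^4 dx is n^26/26 · (log n)^4 (by repeated integration by parts; each step lowers the log-exponent and produces a relatively O(1/log n) correction). Hence S_n ~ 3 · n^26 · (log n)^4 / 13.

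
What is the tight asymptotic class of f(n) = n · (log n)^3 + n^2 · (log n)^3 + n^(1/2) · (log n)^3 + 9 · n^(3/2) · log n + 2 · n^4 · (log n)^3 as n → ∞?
f(n) ∈ Θ(n^4 · (log n)^3)

Compare the terms by growth order. For large n, n^a · (log n)^b dominates n^a' · (log n)^b' iff a > a', or (a = a' and b > b'). Ranking the 5 terms shows the dominant one is 2 · n^4 · (log n)^3. Hence f(n) ∈ Θ(n^4 · (log n)^3).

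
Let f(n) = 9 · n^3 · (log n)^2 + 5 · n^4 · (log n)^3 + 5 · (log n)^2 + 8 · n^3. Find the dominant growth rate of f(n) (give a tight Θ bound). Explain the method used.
f(n) ∈ Θ(n^4 · (log n)^3)

Compare the terms by growth order. For large n, n^a · (log n)^b dominates n^a' · (log n)^b' iff a > a', or (a = a' and b > b'). Ranking the 4 terms shows the dominant one is 5 · n^4 · (log n)^3. Hence f(n) ∈ Θ(n^4 · (log n)^3).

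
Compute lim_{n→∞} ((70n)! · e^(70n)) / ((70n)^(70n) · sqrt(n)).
lim = sqrt(2π·70)

Stirling: (70n)! ~ sqrt(2π·70n) · (70n/e)^(70n). Hence
  (70n)! · e^(70n) / (70n)^(70n) ~ sqrt(2π·70n).
Dividing by sqrt(n): sqrt(2π·70n) / sqrt(n) = sqrt(2π·70) · n^((1−1)/2), so the limit is sqrt(2π·70).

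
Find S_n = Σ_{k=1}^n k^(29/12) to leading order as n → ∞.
S_n ~ (12/41) · n^(41/12)

Integral comparison: Σ_{k=1}^n k^(29/12) = ∫_0^n x^(29/12) dx + O(n^(29/12)). The integral is n^(1 + 29/12) / (1 + 29/12) = n^((29+12)/12) / ((29+12)/12) = (12/41) · n^(41/12).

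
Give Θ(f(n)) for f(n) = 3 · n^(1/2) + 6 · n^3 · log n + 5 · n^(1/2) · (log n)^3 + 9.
f(n) ∈ Θ(n^3 · log n)

Compare the terms by growth order. For large n, n^a · (log n)^b dominates n^a' · (log n)^b' iff a > a', or (a = a' and b > b'). Ranking the 4 terms shows the dominant one is 6 · n^3 · log n. Hence f(n) ∈ Θ(n^3 · log n).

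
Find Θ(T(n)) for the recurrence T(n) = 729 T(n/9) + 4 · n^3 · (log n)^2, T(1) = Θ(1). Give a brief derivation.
T(n) = Θ(n^3 · (log n)^3)

Here log_9 729 = 3 and f(n) = 4 · n^3 · (log n)^2 = Θ(n^(log_9 729) · (log n)^2). This is the extended Case 2 of the master theorem (f matches the critical exponent up to log factors), giving T(n) = Θ(n^(log_9 729) · (log n)^(2+1)) = Θ(n^3 · (log n)^3).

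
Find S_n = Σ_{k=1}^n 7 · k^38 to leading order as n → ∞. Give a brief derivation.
S_n ~ 7 · n^39 / 39

By integral comparison (Euler-Maclaurin), Σ_{k=1}^n 7 · k^38 = 7 · ∫_0^n x^38 dx + O(n^38) = 7 · n^39/39 + O(n^38). (Equivalently, Faulhaber's formula gives the same leading term.)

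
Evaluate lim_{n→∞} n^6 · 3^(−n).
lim = 0

Exponentials with base > 1 dominate every fixed polynomial: for any fixed c, n^c / 3^n → 0 as n → ∞ (e.g. by the ratio test, or by writing 3^n = e^(n ln 3) and noting e^(n ln 3) / n^c → ∞). Hence n^6 · 3^(−n) = n^6 / 3^n → 0.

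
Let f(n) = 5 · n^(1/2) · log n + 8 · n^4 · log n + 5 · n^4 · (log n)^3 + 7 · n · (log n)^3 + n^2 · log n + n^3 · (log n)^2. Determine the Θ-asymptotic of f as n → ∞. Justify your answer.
f(n) ∈ Θ(n^4 · (log n)^3)

Compare the terms by growth order. For large n, n^a · (log n)^b dominates n^a' · (log n)^b' iff a > a', or (a = a' and b > b'). Ranking the 6 terms shows the dominant one is 5 · n^4 · (log n)^3. Hence f(n) ∈ Θ(n^4 · (log n)^3).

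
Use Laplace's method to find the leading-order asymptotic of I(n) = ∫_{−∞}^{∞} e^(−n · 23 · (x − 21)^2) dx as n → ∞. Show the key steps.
I(n) = sqrt(π/(23n))

Here φ(x) = 23 · (x − 21)^2 has its unique minimum at x* = 21 with φ(x*) = 0 and φ''(x*) = 46. Laplace's method gives
  I(n) ~ e^(−n φ(x*)) · sqrt(2π / (n · φ''(x*))) = sqrt(2π / (46n)) = sqrt(π/(23n)).
This is exact: substituting u = (x − 21)·sqrt(23n) gives I(n) = (1/sqrt(23n)) ∫_{−∞}^{∞} e^(−u^2) du = sqrt(π/(23n)).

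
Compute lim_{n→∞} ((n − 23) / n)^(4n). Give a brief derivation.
lim = e^(−92)

Rewrite as (1 − 23/n)^(4n). By the standard limit (1 + x/n)^n → e^x, we have (1 − 23/n)^n → e^(−23), and raising to the 4th power gives e^(−92).
More precisely, ln[(1 − 23/n)^(4n)] = 4n · ln(1 − 23/n) = 4n · (-23/n + O(1/n^2)) = -92 + O(1/n) → -92.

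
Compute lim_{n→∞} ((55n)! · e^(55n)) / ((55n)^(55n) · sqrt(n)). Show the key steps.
lim = sqrt(2π·55)

Stirling: (55n)! ~ sqrt(2π·55n) · (55n/e)^(55n). Hence
  (55n)! · e^(55n) / (55n)^(55n) ~ sqrt(2π·55n).
Dividing by sqrt(n): sqrt(2π·55n) / sqrt(n) = sqrt(2π·55) · n^((1−1)/2), so the limit is sqrt(2π·55).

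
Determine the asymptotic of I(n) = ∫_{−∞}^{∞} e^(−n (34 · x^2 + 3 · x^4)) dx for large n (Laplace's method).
I(n) ~ sqrt(π/(34n))

φ(x) = 34 · x^2 + 3 · x^4 has its unique global minimum at x* = 0 (since φ'(x) = 68x + 12x^3 = 0 only at x = 0 for real x with both coefficients positive, and φ → ∞ as |x| → ∞). At x* = 0, φ(0) = 0 and φ''(0) = 68. Laplace's method then gives
  I(n) ~ sqrt(2π / (n · φ''(0))) · e^(−n φ(0)) = sqrt(2π / (68n)) = sqrt(π/(34n)).
The 3 · x^4 term contributes only at subleading order (an O(1/n) relative correction).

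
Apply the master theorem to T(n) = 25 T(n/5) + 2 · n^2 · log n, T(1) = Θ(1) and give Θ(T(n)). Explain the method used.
T(n) = Θ(n^2 · (log n)^2)

Here log_5 25 = 2 and f(n) = 2 · n^2 · log n = Θ(n^(log_5 25) · (log n)^1). This is the extended Case 2 of the master theorem (f matches the critical exponent up to log factors), giving T(n) = Θ(n^(log_5 25) · (log n)^(1+1)) = Θ(n^2 · (log n)^2).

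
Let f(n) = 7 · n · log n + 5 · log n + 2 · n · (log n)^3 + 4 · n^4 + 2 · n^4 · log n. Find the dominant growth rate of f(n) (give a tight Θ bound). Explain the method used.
f(n) ∈ Θ(n^4 · log n)

Compare the terms by growth order. For large n, n^a · (log n)^b dominates n^a' · (log n)^b' iff a > a', or (a = a' and b > b'). Ranking the 5 terms shows the dominant one is 2 · n^4 · log n. Hence f(n) ∈ Θ(n^4 · log n).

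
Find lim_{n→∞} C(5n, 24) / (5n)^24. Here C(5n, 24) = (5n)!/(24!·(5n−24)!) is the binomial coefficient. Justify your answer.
lim = 1/24! = 1/620448401733239439360000

With N = 5n → ∞: C(N, 24) / N^24 = [N(N−1)…(N−23)] / (24! · N^24) = (1/24!) · 1 · (1 − 1/(5n)) · … · (1 − 23/(5n)). Each factor → 1 as N → ∞, so the limit is 1/24! = 1/620448401733239439360000.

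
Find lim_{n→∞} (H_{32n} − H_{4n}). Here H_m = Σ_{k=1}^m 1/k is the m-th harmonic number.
lim = ln(32/4) = ln 8

Euler-Maclaurin gives H_m = ln m + γ + 1/(2m) + O(1/m^2). The γ and O(1/m) terms cancel in the difference:
  H_{32n} − H_{4n} = ln(32n) − ln(4n) + O(1/n) = ln(32/4) + O(1/n).
Hence the limit is ln(32/4) = ln 8.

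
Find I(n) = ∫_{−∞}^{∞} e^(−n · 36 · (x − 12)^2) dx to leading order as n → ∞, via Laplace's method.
I(n) = sqrt(π/(36n))

Here φ(x) = 36 · (x − 12)^2 has its unique minimum at x* = 12 with φ(x*) = 0 and φ''(x*) = 72. Laplace's method gives
  I(n) ~ e^(−n φ(x*)) · sqrt(2π / (n · φ''(x*))) = sqrt(2π / (72n)) = sqrt(π/(36n)).
This is exact: substituting u = (x − 12)·sqrt(36n) gives I(n) = (1/sqrt(36n)) ∫_{−∞}^{∞} e^(−u^2) du = sqrt(π/(36n)).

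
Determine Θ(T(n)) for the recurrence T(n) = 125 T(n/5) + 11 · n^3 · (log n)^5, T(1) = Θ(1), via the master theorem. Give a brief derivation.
T(n) = Θ(n^3 · (log n)^6)

Here log_5 125 = 3 and f(n) = 11 · n^3 · (log n)^5 = Θ(n^(log_5 125) · (log n)^5). This is the extended Case 2 of the master theorem (f matches the critical exponent up to log factors), giving T(n) = Θ(n^(log_5 125) · (log n)^(5+1)) = Θ(n^3 · (log n)^6).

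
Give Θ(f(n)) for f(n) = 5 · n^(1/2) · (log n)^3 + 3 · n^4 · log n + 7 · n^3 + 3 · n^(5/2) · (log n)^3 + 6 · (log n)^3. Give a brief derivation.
f(n) ∈ Θ(n^4 · log n)

Compare the terms by growth order. For large n, n^a · (log n)^b dominates n^a' · (log n)^b' iff a > a', or (a = a' and b > b'). Ranking the 5 terms shows the dominant one is 3 · n^4 · log n. Hence f(n) ∈ Θ(n^4 · log n).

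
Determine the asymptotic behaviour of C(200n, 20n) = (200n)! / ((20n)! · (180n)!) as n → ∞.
C(200n, 20n) ~ (10000000000/387420489)^(20n) · sqrt(5/(9π·20n))

Write N = 20n. Apply Stirling to each factorial:
  (10N)! ~ sqrt(2π·10N) · (10N/e)^(10N),
  N! ~ sqrt(2π N) · (N/e)^N,
  (9N)! ~ sqrt(2π·9N) · (9N/e)^(9N).
The exponential factors combine to (10N)^(10N) / (N^N · (9N)^(9N)) = 10^(10N)/9^(9N) = (10^10/9^9)^N = (10000000000/387420489)^N.
The square-root prefactors combine to sqrt(2π·10N) / (sqrt(2π N)·sqrt(2π·9N)) = sqrt(10 / (2π·9·N)) = sqrt(5/(9π·20n)).
Substituting N = 20n: C(200n, 20n) ~ (10000000000/387420489)^(20n) · sqrt(5/(9π·20n)).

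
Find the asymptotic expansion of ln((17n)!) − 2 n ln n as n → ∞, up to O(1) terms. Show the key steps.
ln((17n)!) − 2 n ln n = 15 n ln n + 17(ln 17 − 1) n + (1/2) ln(2π·17n) + O(1/n)

Stirling: ln((17n)!) = 17n ln(17n) − 17n + (1/2) ln(2π·17n) + O(1/n).
Expand 17n ln(17n) = 17n (ln n + ln 17) = 17n ln n + 17n ln 17.
Subtract 2n ln n: leading term is (17 − 2) n ln n = 15 n ln n. The next term is 17n ln 17 − 17n = 17(ln 17 − 1) n. Then the (1/2) ln(2π·17n) correction.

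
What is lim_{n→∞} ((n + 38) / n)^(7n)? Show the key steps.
lim = e^266

Rewrite as (1 + 38/n)^(7n). By the standard limit (1 + x/n)^n → e^x, we have (1 + 38/n)^n → e^38, and raising to the 7th power gives e^266.
More precisely, ln[(1 + 38/n)^(7n)] = 7n · ln(1 + 38/n) = 7n · (38/n + O(1/n^2)) = 266 + O(1/n) → 266.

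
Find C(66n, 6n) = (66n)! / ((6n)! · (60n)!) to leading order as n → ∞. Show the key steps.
C(66n, 6n) ~ (285311670611/10000000000)^(6n) · sqrt(11/(20π·6n))

Write N = 6n. Apply Stirling to each factorial:
  (11N)! ~ sqrt(2π·11N) · (11N/e)^(11N),
  N! ~ sqrt(2π N) · (N/e)^N,
  (10N)! ~ sqrt(2π·10N) · (10N/e)^(10N).
The exponential factors combine to (11N)^(11N) / (N^N · (10N)^(10N)) = 11^(11N)/10^(10N) = (11^11/10^10)^N = (285311670611/10000000000)^N.
The square-root prefactors combine to sqrt(2π·11N) / (sqrt(2π N)·sqrt(2π·10N)) = sqrt(11 / (2π·10·N)) = sqrt(11/(20π·6n)).
Substituting N = 6n: C(66n, 6n) ~ (285311670611/10000000000)^(6n) · sqrt(11/(20π·6n)).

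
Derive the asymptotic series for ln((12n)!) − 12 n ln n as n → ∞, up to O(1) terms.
ln((12n)!) − 12 n ln n = 12(ln 12 − 1) n + (1/2) ln(2π·12n) + O(1/n)

Stirling: ln((12n)!) = 12n ln(12n) − 12n + (1/2) ln(2π·12n) + O(1/n).
Since 12n ln(12n) = 12n ln n + 12n ln 12, subtracting 12n ln n cancels the n ln n term exactly. What remains is 12(ln 12 − 1) n + (1/2) ln(2π·12n) + O(1/n).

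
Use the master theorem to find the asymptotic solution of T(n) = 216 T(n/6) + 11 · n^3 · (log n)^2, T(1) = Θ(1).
T(n) = Θ(n^3 · (log n)^3)

Here log_6 216 = 3 and f(n) = 11 · n^3 · (log n)^2 = Θ(n^(log_6 216) · (log n)^2). This is the extended Case 2 of the master theorem (f matches the critical exponent up to log factors), giving T(n) = Θ(n^(log_6 216) · (log n)^(2+1)) = Θ(n^3 · (log n)^3).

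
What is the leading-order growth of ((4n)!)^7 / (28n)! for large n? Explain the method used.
((4n)!)^7/(28n)! ~ ((2π·4n)^(6/2) / sqrt(7)) · 7^(−7·4n)  →  0

Write N = 4n. Stirling: N! ~ sqrt(2π N)(N/e)^N and (7N)! ~ sqrt(2π·7N)·(7N/e)^(7N).
  (N!)^7/(7N)! ~ (2π N)^(7/2) (N/e)^(7N) / [sqrt(2π·7N) (7N/e)^(7N)]
     = (2π N)^(7/2) / sqrt(2π·7N) · (N/(7N))^(7N)
     = (2π N)^((7−1)/2) / sqrt(7) · 7^(−7N).
Since 7^7 > 1, the factor 7^(−7N) decays exponentially, so the ratio → 0. Substituting N = 4n gives the stated form.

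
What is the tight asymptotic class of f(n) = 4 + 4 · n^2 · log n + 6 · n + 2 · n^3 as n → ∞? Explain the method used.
f(n) ∈ Θ(n^3)

Compare the terms by growth order. For large n, n^a · (log n)^b dominates n^a' · (log n)^b' iff a > a', or (a = a' and b > b'). Ranking the 4 terms shows the dominant one is 2 · n^3. Hence f(n) ∈ Θ(n^3).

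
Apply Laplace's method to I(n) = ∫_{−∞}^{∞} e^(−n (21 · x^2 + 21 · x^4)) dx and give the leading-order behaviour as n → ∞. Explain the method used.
I(n) ~ sqrt(π/(21n))

φ(x) = 21 · x^2 + 21 · x^4 has its unique global minimum at x* = 0 (since φ'(x) = 42x + 84x^3 = 0 only at x = 0 for real x with both coefficients positive, and φ → ∞ as |x| → ∞). At x* = 0, φ(0) = 0 and φ''(0) = 42. Laplace's method then gives
  I(n) ~ sqrt(2π / (n · φ''(0))) · e^(−n φ(0)) = sqrt(2π / (42n)) = sqrt(π/(21n)).
The 21 · x^4 term contributes only at subleading order (an O(1/n) relative correction).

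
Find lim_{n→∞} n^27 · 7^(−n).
lim = 0

Exponentials with base > 1 dominate every fixed polynomial: for any fixed c, n^c / 7^n → 0 as n → ∞ (e.g. by the ratio test, or by writing 7^n = e^(n ln 7) and noting e^(n ln 7) / n^c → ∞). Hence n^27 · 7^(−n) = n^27 / 7^n → 0.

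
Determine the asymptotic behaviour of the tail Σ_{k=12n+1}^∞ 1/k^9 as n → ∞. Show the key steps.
Σ_{k>12n} 1/k^9 ~ 1/(8 · (12n)^8)

Compare to the integral: ∫_{12n}^∞ x^(−9) dx = [−x^(−8)/8]_{12n}^∞ = 1/((9−1)·(12n)^8). Euler-Maclaurin then gives
  Σ_{k>12n} 1/k^9 = ∫_{12n}^∞ dx/x^9 − 1/(2·(12n)^9) + O(1/(12n)^10).
(Equivalently this is ζ(9) − Σ_{k≤12n} 1/k^9.)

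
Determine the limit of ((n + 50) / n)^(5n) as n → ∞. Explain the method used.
lim = e^250

Rewrite as (1 + 50/n)^(5n). By the standard limit (1 + x/n)^n → e^x, we have (1 + 50/n)^n → e^50, and raising to the 5th power gives e^250.
More precisely, ln[(1 + 50/n)^(5n)] = 5n · ln(1 + 50/n) = 5n · (50/n + O(1/n^2)) = 250 + O(1/n) → 250.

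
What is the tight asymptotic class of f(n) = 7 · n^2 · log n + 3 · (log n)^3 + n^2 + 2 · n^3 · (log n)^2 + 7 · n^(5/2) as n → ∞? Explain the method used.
f(n) ∈ Θ(n^3 · (log n)^2)

Compare the terms by growth order. For large n, n^a · (log n)^b dominates n^a' · (log n)^b' iff a > a', or (a = a' and b > b'). Ranking the 5 terms shows the dominant one is 2 · n^3 · (log n)^2. Hence f(n) ∈ Θ(n^3 · (log n)^2).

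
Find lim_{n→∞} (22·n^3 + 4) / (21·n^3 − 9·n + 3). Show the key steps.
lim = 22/21

For large n the leading n^3 terms dominate both numerator and denominator. Dividing top and bottom by n^3, every other term tends to 0, leaving 22/21.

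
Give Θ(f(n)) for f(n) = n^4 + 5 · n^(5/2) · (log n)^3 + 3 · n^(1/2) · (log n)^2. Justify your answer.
f(n) ∈ Θ(n^4)

Compare the terms by growth order. For large n, n^a · (log n)^b dominates n^a' · (log n)^b' iff a > a', or (a = a' and b > b'). Ranking the 3 terms shows the dominant one is n^4. Hence f(n) ∈ Θ(n^4).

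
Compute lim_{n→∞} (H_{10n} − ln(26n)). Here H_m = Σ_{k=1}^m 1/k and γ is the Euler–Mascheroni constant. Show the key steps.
lim = ln(5/13) + γ

By Euler-Maclaurin, H_m = ln m + γ + O(1/m). So
  H_{10n} − ln(26n) = ln(10n) + γ − ln(26n) + O(1/n)
                       = ln(10/26) + γ + O(1/n).
Hence the limit is ln(10/26) + γ (= ln(5/13)).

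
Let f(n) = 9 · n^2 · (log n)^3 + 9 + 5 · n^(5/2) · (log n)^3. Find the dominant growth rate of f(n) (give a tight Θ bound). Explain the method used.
f(n) ∈ Θ(n^(5/2) · (log n)^3)

Compare the terms by growth order. For large n, n^a · (log n)^b dominates n^a' · (log n)^b' iff a > a', or (a = a' and b > b'). Ranking the 3 terms shows the dominant one is 5 · n^(5/2) · (log n)^3. Hence f(n) ∈ Θ(n^(5/2) · (log n)^3).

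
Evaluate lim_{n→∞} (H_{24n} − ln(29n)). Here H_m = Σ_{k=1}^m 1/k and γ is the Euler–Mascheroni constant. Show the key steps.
lim = ln(24/29) + γ

By Euler-Maclaurin, H_m = ln m + γ + O(1/m). So
  H_{24n} − ln(29n) = ln(24n) + γ − ln(29n) + O(1/n)
                       = ln(24/29) + γ + O(1/n).
Hence the limit is ln(24/29) + γ.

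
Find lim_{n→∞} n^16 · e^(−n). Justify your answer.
lim = 0

Exponentials with base > 1 dominate every fixed polynomial: for any fixed c, n^c / e^n → 0 as n → ∞ (e.g. by the ratio test, or since e^n grows faster than any power of n). Hence n^16 · e^(−n) = n^16 / e^n → 0.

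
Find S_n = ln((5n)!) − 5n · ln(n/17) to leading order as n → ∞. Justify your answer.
S_n ~ 5n · (ln 85 − 1) + O(ln n)

Stirling: ln((5n)!) = 5n ln(5n) − 5n + O(ln n).
  S_n = 5n ln(5n) − 5n − 5n ln(n/17) + O(ln n)
      = 5n ln(5n) − 5n ln n + 5n ln 17 − 5n + O(ln n)
      = 5n ln 5 + 5n ln 17 − 5n + O(ln n)
      = 5n (ln 85 − 1) + O(ln n).
Numerically ln(85) − 1 ≈ 3.4427.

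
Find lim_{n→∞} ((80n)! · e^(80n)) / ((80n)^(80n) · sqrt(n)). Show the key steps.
lim = sqrt(2π·80)

Stirling: (80n)! ~ sqrt(2π·80n) · (80n/e)^(80n). Hence
  (80n)! · e^(80n) / (80n)^(80n) ~ sqrt(2π·80n).
Dividing by sqrt(n): sqrt(2π·80n) / sqrt(n) = sqrt(2π·80) · n^((1−1)/2), so the limit is sqrt(2π·80).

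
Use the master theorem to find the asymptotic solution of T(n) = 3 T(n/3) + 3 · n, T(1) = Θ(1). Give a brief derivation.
T(n) = Θ(n log n)

log_3 3 = 1, and f(n) = 3 · n = Θ(n^(log_3 3)). This is Case 2 of the master theorem: T(n) = Θ(f(n) · log n) = Θ(n log n).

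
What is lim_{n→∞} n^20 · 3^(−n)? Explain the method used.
lim = 0

Exponentials with base > 1 dominate every fixed polynomial: for any fixed c, n^c / 3^n → 0 as n → ∞ (e.g. by the ratio test, or by writing 3^n = e^(n ln 3) and noting e^(n ln 3) / n^c → ∞). Hence n^20 · 3^(−n) = n^20 / 3^n → 0.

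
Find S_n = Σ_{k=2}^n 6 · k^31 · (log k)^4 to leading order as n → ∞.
S_n ~ 3 · n^32 · (log n)^4 / 16

By integral comparison, S_n = ∫_1^n 6 · x^31 · (log x)^4 dx + O(n^31 · (log n)^4). For the integral, the leading term of ∫_1^n x^31 (log x)^4 dx is n^32/32 · (log n)^4 (by repeated integration by parts; each step lowers the log-exponent and produces a relatively O(1/log n) correction). Hence S_n ~ 3 · n^32 · (log n)^4 / 16.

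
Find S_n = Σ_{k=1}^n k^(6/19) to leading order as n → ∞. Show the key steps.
S_n ~ (19/25) · n^(25/19)

Integral comparison: Σ_{k=1}^n k^(6/19) = ∫_0^n x^(6/19) dx + O(n^(6/19)). The integral is n^(1 + 6/19) / (1 + 6/19) = n^((6+19)/19) / ((6+19)/19) = (19/25) · n^(25/19).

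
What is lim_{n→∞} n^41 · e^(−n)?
lim = 0

Exponentials with base > 1 dominate every fixed polynomial: for any fixed c, n^c / e^n → 0 as n → ∞ (e.g. by the ratio test, or since e^n grows faster than any power of n). Hence n^41 · e^(−n) = n^41 / e^n → 0.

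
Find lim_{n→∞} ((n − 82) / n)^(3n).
lim = e^(−246)

Rewrite as (1 − 82/n)^(3n). By the standard limit (1 + x/n)^n → e^x, we have (1 − 82/n)^n → e^(−82), and raising to the 3rd power gives e^(−246).
More precisely, ln[(1 − 82/n)^(3n)] = 3n · ln(1 − 82/n) = 3n · (-82/n + O(1/n^2)) = -246 + O(1/n) → -246.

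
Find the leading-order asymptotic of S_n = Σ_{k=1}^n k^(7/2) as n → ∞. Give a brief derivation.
S_n ~ (2/9) · n^(9/2)

Integral comparison: Σ_{k=1}^n k^(7/2) = ∫_0^n x^(7/2) dx + O(n^(7/2)). The integral is n^(1 + 7/2) / (1 + 7/2) = n^((7+2)/2) / ((7+2)/2) = (2/9) · n^(9/2).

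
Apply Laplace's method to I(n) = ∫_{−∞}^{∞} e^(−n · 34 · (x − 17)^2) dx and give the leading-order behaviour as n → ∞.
I(n) = sqrt(π/(34n))

Here φ(x) = 34 · (x − 17)^2 has its unique minimum at x* = 17 with φ(x*) = 0 and φ''(x*) = 68. Laplace's method gives
  I(n) ~ e^(−n φ(x*)) · sqrt(2π / (n · φ''(x*))) = sqrt(2π / (68n)) = sqrt(π/(34n)).
This is exact: substituting u = (x − 17)·sqrt(34n) gives I(n) = (1/sqrt(34n)) ∫_{−∞}^{∞} e^(−u^2) du = sqrt(π/(34n)).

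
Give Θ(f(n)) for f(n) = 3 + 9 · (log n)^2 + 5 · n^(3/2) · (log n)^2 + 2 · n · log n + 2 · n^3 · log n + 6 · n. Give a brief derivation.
f(n) ∈ Θ(n^3 · log n)

Compare the terms by growth order. For large n, n^a · (log n)^b dominates n^a' · (log n)^b' iff a > a', or (a = a' and b > b'). Ranking the 6 terms shows the dominant one is 2 · n^3 · log n. Hence f(n) ∈ Θ(n^3 · log n).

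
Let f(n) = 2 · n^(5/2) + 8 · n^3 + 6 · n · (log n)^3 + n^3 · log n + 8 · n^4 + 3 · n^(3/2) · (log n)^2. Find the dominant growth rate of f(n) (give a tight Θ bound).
f(n) ∈ Θ(n^4)

Compare the terms by growth order. For large n, n^a · (log n)^b dominates n^a' · (log n)^b' iff a > a', or (a = a' and b > b'). Ranking the 6 terms shows the dominant one is 8 · n^4. Hence f(n) ∈ Θ(n^4).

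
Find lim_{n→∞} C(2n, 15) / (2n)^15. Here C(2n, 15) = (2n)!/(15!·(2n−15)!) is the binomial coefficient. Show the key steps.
lim = 1/15! = 1/1307674368000

With N = 2n → ∞: C(N, 15) / N^15 = [N(N−1)…(N−14)] / (15! · N^15) = (1/15!) · 1 · (1 − 1/(2n)) · … · (1 − 14/(2n)). Each factor → 1 as N → ∞, so the limit is 1/15! = 1/1307674368000.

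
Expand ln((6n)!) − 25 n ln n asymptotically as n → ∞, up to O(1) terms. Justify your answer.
ln((6n)!) − 25 n ln n = −19 n ln n + 6(ln 6 − 1) n + (1/2) ln(2π·6n) + O(1/n)

Stirling: ln((6n)!) = 6n ln(6n) − 6n + (1/2) ln(2π·6n) + O(1/n).
Expand 6n ln(6n) = 6n (ln n + ln 6) = 6n ln n + 6n ln 6.
Subtract 25n ln n: leading term is (6 − 25) n ln n = −19 n ln n. The next term is 6n ln 6 − 6n = 6(ln 6 − 1) n. Then the (1/2) ln(2π·6n) correction.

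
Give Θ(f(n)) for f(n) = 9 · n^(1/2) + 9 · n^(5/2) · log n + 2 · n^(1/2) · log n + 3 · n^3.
f(n) ∈ Θ(n^3)

Compare the terms by growth order. For large n, n^a · (log n)^b dominates n^a' · (log n)^b' iff a > a', or (a = a' and b > b'). Ranking the 4 terms shows the dominant one is 3 · n^3. Hence f(n) ∈ Θ(n^3).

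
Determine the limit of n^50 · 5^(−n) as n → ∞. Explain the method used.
lim = 0

Exponentials with base > 1 dominate every fixed polynomial: for any fixed c, n^c / 5^n → 0 as n → ∞ (e.g. by the ratio test, or by writing 5^n = e^(n ln 5) and noting e^(n ln 5) / n^c → ∞). Hence n^50 · 5^(−n) = n^50 / 5^n → 0.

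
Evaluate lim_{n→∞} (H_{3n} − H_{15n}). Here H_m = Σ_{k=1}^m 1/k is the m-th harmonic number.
lim = ln(3/15) = −ln 5

Euler-Maclaurin gives H_m = ln m + γ + 1/(2m) + O(1/m^2). The γ and O(1/m) terms cancel in the difference:
  H_{3n} − H_{15n} = ln(3n) − ln(15n) + O(1/n) = ln(3/15) + O(1/n).
Hence the limit is ln(3/15) = −ln 5.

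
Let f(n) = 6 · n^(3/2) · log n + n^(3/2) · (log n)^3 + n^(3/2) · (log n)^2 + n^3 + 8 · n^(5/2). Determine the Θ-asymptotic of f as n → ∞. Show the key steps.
f(n) ∈ Θ(n^3)

Compare the terms by growth order. For large n, n^a · (log n)^b dominates n^a' · (log n)^b' iff a > a', or (a = a' and b > b'). Ranking the 5 terms shows the dominant one is n^3. Hence f(n) ∈ Θ(n^3).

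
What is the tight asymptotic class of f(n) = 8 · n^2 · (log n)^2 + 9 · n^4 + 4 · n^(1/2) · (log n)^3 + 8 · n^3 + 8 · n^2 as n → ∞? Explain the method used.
f(n) ∈ Θ(n^4)

Compare the terms by growth order. For large n, n^a · (log n)^b dominates n^a' · (log n)^b' iff a > a', or (a = a' and b > b'). Ranking the 5 terms shows the dominant one is 9 · n^4. Hence f(n) ∈ Θ(n^4).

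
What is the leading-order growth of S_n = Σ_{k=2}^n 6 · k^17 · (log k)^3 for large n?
S_n ~ n^18 · (log n)^3 / 3

By integral comparison, S_n = ∫_1^n 6 · x^17 · (log x)^3 dx + O(n^17 · (log n)^3). For the integral, the leading term of ∫_1^n x^17 (log x)^3 dx is n^18/18 · (log n)^3 (by repeated integration by parts; each step lowers the log-exponent and produces a relatively O(1/log n) correction). Hence S_n ~ n^18 · (log n)^3 / 3.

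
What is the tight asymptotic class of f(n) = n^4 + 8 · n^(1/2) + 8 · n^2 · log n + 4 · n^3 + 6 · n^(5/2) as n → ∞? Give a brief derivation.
f(n) ∈ Θ(n^4)

Compare the terms by growth order. For large n, n^a · (log n)^b dominates n^a' · (log n)^b' iff a > a', or (a = a' and b > b'). Ranking the 5 terms shows the dominant one is n^4. Hence f(n) ∈ Θ(n^4).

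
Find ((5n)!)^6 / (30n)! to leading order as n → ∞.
((5n)!)^6/(30n)! ~ ((2π·5n)^(5/2) / sqrt(6)) · 6^(−6·5n)  →  0

Write N = 5n. Stirling: N! ~ sqrt(2π N)(N/e)^N and (6N)! ~ sqrt(2π·6N)·(6N/e)^(6N).
  (N!)^6/(6N)! ~ (2π N)^(6/2) (N/e)^(6N) / [sqrt(2π·6N) (6N/e)^(6N)]
     = (2π N)^(6/2) / sqrt(2π·6N) · (N/(6N))^(6N)
     = (2π N)^((6−1)/2) / sqrt(6) · 6^(−6N).
Since 6^6 > 1, the factor 6^(−6N) decays exponentially, so the ratio → 0. Substituting N = 5n gives the stated form.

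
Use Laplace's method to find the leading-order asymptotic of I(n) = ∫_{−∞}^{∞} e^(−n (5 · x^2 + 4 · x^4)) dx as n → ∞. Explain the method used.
I(n) ~ sqrt(π/(5n))

φ(x) = 5 · x^2 + 4 · x^4 has its unique global minimum at x* = 0 (since φ'(x) = 10x + 16x^3 = 0 only at x = 0 for real x with both coefficients positive, and φ → ∞ as |x| → ∞). At x* = 0, φ(0) = 0 and φ''(0) = 10. Laplace's method then gives
  I(n) ~ sqrt(2π / (n · φ''(0))) · e^(−n φ(0)) = sqrt(2π / (10n)) = sqrt(π/(5n)).
The 4 · x^4 term contributes only at subleading order (an O(1/n) relative correction).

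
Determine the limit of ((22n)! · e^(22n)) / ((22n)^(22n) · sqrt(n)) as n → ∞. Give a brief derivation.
lim = sqrt(2π·22)

Stirling: (22n)! ~ sqrt(2π·22n) · (22n/e)^(22n). Hence
  (22n)! · e^(22n) / (22n)^(22n) ~ sqrt(2π·22n).
Dividing by sqrt(n): sqrt(2π·22n) / sqrt(n) = sqrt(2π·22) · n^((1−1)/2), so the limit is sqrt(2π·22).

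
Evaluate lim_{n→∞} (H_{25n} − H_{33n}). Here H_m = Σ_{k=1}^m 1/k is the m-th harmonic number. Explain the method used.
lim = ln(25/33)

Euler-Maclaurin gives H_m = ln m + γ + 1/(2m) + O(1/m^2). The γ and O(1/m) terms cancel in the difference:
  H_{25n} − H_{33n} = ln(25n) − ln(33n) + O(1/n) = ln(25/33) + O(1/n).
Hence the limit is ln(25/33).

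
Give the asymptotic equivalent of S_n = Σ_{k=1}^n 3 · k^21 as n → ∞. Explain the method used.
S_n ~ 3 · n^22 / 22

By integral comparison (Euler-Maclaurin), Σ_{k=1}^n 3 · k^21 = 3 · ∫_0^n x^21 dx + O(n^21) = 3 · n^22/22 + O(n^21). (Equivalently, Faulhaber's formula gives the same leading term.)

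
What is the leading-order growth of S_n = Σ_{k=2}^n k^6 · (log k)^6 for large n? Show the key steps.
S_n ~ n^7 · (log n)^6 / 7

By integral comparison, S_n = ∫_1^n x^6 · (log x)^6 dx + O(n^6 · (log n)^6). For the integral, the leading term of ∫_1^n x^6 (log x)^6 dx is n^7/7 · (log n)^6 (by repeated integration by parts; each step lowers the log-exponent and produces a relatively O(1/log n) correction). Hence S_n ~ n^7 · (log n)^6 / 7.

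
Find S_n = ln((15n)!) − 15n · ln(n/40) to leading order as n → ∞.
S_n ~ 15n · (ln 600 − 1) + O(ln n)

Stirling: ln((15n)!) = 15n ln(15n) − 15n + O(ln n).
  S_n = 15n ln(15n) − 15n − 15n ln(n/40) + O(ln n)
      = 15n ln(15n) − 15n ln n + 15n ln 40 − 15n + O(ln n)
      = 15n ln 15 + 15n ln 40 − 15n + O(ln n)
      = 15n (ln 600 − 1) + O(ln n).
Numerically ln(600) − 1 ≈ 5.3969.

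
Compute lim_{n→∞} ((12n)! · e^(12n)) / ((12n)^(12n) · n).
lim = 0

Stirling: (12n)! ~ sqrt(2π·12n) · (12n/e)^(12n). Hence
  (12n)! · e^(12n) / (12n)^(12n) ~ sqrt(2π·12n).
Dividing by n: sqrt(2π·12n) / n = sqrt(2π·12) · n^((1−2)/2), so the expression behaves like sqrt(2π·12) · n^((1−2)/2) → 0.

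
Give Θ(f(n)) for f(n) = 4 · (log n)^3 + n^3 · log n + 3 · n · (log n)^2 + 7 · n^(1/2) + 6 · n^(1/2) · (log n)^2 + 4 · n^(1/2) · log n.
f(n) ∈ Θ(n^3 · log n)

Compare the terms by growth order. For large n, n^a · (log n)^b dominates n^a' · (log n)^b' iff a > a', or (a = a' and b > b'). Ranking the 6 terms shows the dominant one is n^3 · log n. Hence f(n) ∈ Θ(n^3 · log n).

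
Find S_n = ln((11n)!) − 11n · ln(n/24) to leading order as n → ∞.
S_n ~ 11n · (ln 264 − 1) + O(ln n)

Stirling: ln((11n)!) = 11n ln(11n) − 11n + O(ln n).
  S_n = 11n ln(11n) − 11n − 11n ln(n/24) + O(ln n)
      = 11n ln(11n) − 11n ln n + 11n ln 24 − 11n + O(ln n)
      = 11n ln 11 + 11n ln 24 − 11n + O(ln n)
      = 11n (ln 264 − 1) + O(ln n).
Numerically ln(264) − 1 ≈ 4.5759.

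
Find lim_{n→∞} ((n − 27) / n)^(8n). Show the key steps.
lim = e^(−216)

Rewrite as (1 − 27/n)^(8n). By the standard limit (1 + x/n)^n → e^x, we have (1 − 27/n)^n → e^(−27), and raising to the 8th power gives e^(−216).
More precisely, ln[(1 − 27/n)^(8n)] = 8n · ln(1 − 27/n) = 8n · (-27/n + O(1/n^2)) = -216 + O(1/n) → -216.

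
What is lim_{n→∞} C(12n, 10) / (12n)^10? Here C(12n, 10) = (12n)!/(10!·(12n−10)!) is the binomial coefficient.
lim = 1/10! = 1/3628800

With N = 12n → ∞: C(N, 10) / N^10 = [N(N−1)…(N−9)] / (10! · N^10) = (1/10!) · 1 · (1 − 1/(12n)) · … · (1 − 9/(12n)). Each factor → 1 as N → ∞, so the limit is 1/10! = 1/3628800.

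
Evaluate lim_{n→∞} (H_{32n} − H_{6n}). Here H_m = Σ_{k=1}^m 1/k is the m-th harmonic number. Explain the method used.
lim = ln(32/6) = ln(16/3)

Euler-Maclaurin gives H_m = ln m + γ + 1/(2m) + O(1/m^2). The γ and O(1/m) terms cancel in the difference:
  H_{32n} − H_{6n} = ln(32n) − ln(6n) + O(1/n) = ln(32/6) + O(1/n).
Hence the limit is ln(32/6) = ln(16/3).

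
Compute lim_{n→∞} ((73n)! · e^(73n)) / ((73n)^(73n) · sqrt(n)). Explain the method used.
lim = sqrt(2π·73)

Stirling: (73n)! ~ sqrt(2π·73n) · (73n/e)^(73n). Hence
  (73n)! · e^(73n) / (73n)^(73n) ~ sqrt(2π·73n).
Dividing by sqrt(n): sqrt(2π·73n) / sqrt(n) = sqrt(2π·73) · n^((1−1)/2), so the limit is sqrt(2π·73).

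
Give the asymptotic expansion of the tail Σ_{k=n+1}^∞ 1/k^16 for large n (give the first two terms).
Σ_{k>n} 1/k^16 = 1/(15 · n^15) − 1/(2 · n^16) + O(1/n^17)

Compare to the integral: ∫_{n}^∞ x^(−16) dx = [−x^(−15)/15]_{n}^∞ = 1/((16−1)·n^15). The Euler-Maclaurin correction adds −f(n)/2 = −1/(2·n^16). Euler-Maclaurin then gives
  Σ_{k>n} 1/k^16 = ∫_{n}^∞ dx/x^16 − 1/(2·n^16) + O(1/n^17).
(Equivalently this is ζ(16) − Σ_{k≤n} 1/k^16.)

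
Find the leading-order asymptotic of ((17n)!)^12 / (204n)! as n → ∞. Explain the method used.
((17n)!)^12/(204n)! ~ ((2π·17n)^(11/2) / sqrt(12)) · 12^(−12·17n)  →  0

Write N = 17n. Stirling: N! ~ sqrt(2π N)(N/e)^N and (12N)! ~ sqrt(2π·12N)·(12N/e)^(12N).
  (N!)^12/(12N)! ~ (2π N)^(12/2) (N/e)^(12N) / [sqrt(2π·12N) (12N/e)^(12N)]
     = (2π N)^(12/2) / sqrt(2π·12N) · (N/(12N))^(12N)
     = (2π N)^((12−1)/2) / sqrt(12) · 12^(−12N).
Since 12^12 > 1, the factor 12^(−12N) decays exponentially, so the ratio → 0. Substituting N = 17n gives the stated form.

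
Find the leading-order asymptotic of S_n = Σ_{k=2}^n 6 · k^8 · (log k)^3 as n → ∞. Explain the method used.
S_n ~ 2 · n^9 · (log n)^3 / 3

By integral comparison, S_n = ∫_1^n 6 · x^8 · (log x)^3 dx + O(n^8 · (log n)^3). For the integral, the leading term of ∫_1^n x^8 (log x)^3 dx is n^9/9 · (log n)^3 (by repeated integration by parts; each step lowers the log-exponent and produces a relatively O(1/log n) correction). Hence S_n ~ 2 · n^9 · (log n)^3 / 3.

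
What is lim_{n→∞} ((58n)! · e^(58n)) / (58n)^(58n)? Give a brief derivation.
lim = ∞

Stirling: (58n)! ~ sqrt(2π·58n) · (58n/e)^(58n). Hence
  (58n)! · e^(58n) / (58n)^(58n) ~ sqrt(2π·58n) = sqrt(2π·58) · sqrt(n) → ∞.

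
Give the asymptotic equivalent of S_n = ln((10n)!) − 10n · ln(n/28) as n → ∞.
S_n ~ 10n · (ln 280 − 1) + O(ln n)

Stirling: ln((10n)!) = 10n ln(10n) − 10n + O(ln n).
  S_n = 10n ln(10n) − 10n − 10n ln(n/28) + O(ln n)
      = 10n ln(10n) − 10n ln n + 10n ln 28 − 10n + O(ln n)
      = 10n ln 10 + 10n ln 28 − 10n + O(ln n)
      = 10n (ln 280 − 1) + O(ln n).
Numerically ln(280) − 1 ≈ 4.6348.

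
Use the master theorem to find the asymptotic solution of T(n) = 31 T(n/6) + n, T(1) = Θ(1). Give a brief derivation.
T(n) = Θ(n^(log_6 31))

Master theorem: compare f(n) = n to n^(log_6 31) where log_6 31 ≈ 1.917. Since 1 < log_6 31, we have f(n) = O(n^(log_6 31 − ε)) for some ε > 0 — Case 1. Hence T(n) = Θ(n^(log_6 31)).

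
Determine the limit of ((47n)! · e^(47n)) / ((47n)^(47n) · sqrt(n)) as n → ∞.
lim = sqrt(2π·47)

Stirling: (47n)! ~ sqrt(2π·47n) · (47n/e)^(47n). Hence
  (47n)! · e^(47n) / (47n)^(47n) ~ sqrt(2π·47n).
Dividing by sqrt(n): sqrt(2π·47n) / sqrt(n) = sqrt(2π·47) · n^((1−1)/2), so the limit is sqrt(2π·47).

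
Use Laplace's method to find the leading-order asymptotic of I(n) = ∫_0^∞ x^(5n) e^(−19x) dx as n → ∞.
I(n) ~ (sqrt(2π·5n) / 19) · (5n/(19e))^(5n)

Write the integrand as exp(5n ln x − 19x) and set f(x) = 5n ln x − 19x. Then f'(x) = 5n/x − 19 = 0 at x* = 5n/19, and f''(x*) = −5n/x*^2 = −19^2/(5n). Laplace's method (interior maximum) gives
  I(n) ~ e^(f(x*)) · sqrt(2π / |f''(x*)|)
        = exp(5n ln(5n/19) − 5n) · sqrt(2π · 5n / 19^2)
        = (5n/19)^(5n) e^(−5n) · sqrt(2π·5n) / 19
        = (sqrt(2π·5n) / 19) · (5n/(19e))^(5n).
This matches Γ(5n+1)/19^(5n+1) with Stirling applied to Γ.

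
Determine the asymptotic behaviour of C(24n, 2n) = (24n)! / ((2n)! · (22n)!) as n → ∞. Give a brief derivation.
C(24n, 2n) ~ (8916100448256/285311670611)^(2n) · sqrt(6/(11π·2n))

Write N = 2n. Apply Stirling to each factorial:
  (12N)! ~ sqrt(2π·12N) · (12N/e)^(12N),
  N! ~ sqrt(2π N) · (N/e)^N,
  (11N)! ~ sqrt(2π·11N) · (11N/e)^(11N).
The exponential factors combine to (12N)^(12N) / (N^N · (11N)^(11N)) = 12^(12N)/11^(11N) = (12^12/11^11)^N = (8916100448256/285311670611)^N.
The square-root prefactors combine to sqrt(2π·12N) / (sqrt(2π N)·sqrt(2π·11N)) = sqrt(12 / (2π·11·N)) = sqrt(6/(11π·2n)).
Substituting N = 2n: C(24n, 2n) ~ (8916100448256/285311670611)^(2n) · sqrt(6/(11π·2n)).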